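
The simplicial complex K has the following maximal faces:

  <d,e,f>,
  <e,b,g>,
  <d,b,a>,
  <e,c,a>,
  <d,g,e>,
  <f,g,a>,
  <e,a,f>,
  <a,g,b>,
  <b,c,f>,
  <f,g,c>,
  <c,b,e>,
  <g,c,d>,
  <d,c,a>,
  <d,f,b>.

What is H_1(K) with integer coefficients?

H_1 ≅ Z^2.

We work with the vertex ordering a < b < c < d < e < f < g. The simplices of K, each written with vertices in increasing order, are:

  0-simplices (7): a, b, c, d, e, f, g
  1-simplices (21): ab, ac, ad, ae, af, ag, bc, bd, be, bf, bg, cd, ce, cf, cg, de, df, dg, ef, eg, fg
  2-simplices (14): abd, abg, acd, ace, aef, afg, bce, bcf, bdf, beg, cdg, cfg, def, deg

Hence C_0 ≅ Z^7, C_1 ≅ Z^21, C_2 ≅ Z^14.

The boundary map ∂_1: C_1 → C_0 is given by ∂[p,q] = [q] − [p]. For instance
  ∂dg = g − d.
The resulting 7×21 matrix has rank 6, and its Smith normal form has invariant factors (1,1,1,1,1,1).

The boundary map ∂_2: C_2 → C_1 maps a triangle to the signed sum of its edges. For instance
  ∂cdg = dg − cg + cd,
  ∂bce = ce − be + bc.
As a 21×14 matrix over Z this has rank 13, with invariant factors (1,1,1,1,1,1,1,1,1,1,1,1,1).

From H_k ≅ ker(∂_k) / im(∂_{k+1}) we obtain:

  H_1: rank ker ∂_1 − rank ∂_2 = (21 − 6) − 13 = 2, and the invariant factors of ∂_2 are all 1, so H_1 ≅ Z^2.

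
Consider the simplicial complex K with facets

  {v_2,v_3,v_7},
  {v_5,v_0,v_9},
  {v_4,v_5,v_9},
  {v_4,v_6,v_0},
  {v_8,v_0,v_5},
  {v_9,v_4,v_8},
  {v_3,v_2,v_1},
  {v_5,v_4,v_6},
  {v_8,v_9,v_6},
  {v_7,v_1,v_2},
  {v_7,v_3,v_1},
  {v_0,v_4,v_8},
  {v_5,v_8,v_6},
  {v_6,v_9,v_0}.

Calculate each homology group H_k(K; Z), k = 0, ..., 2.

Order the vertices as v_0 < v_1 < v_2 < v_3 < v_4 < v_5 < v_6 < v_7 < v_8 < v_9. Listing each simplex with vertices in this order, K has dimension 2 with simplices:

  0-simplices (10): [v_0], [v_1], [v_2], [v_3], [v_4], [v_5], [v_6], [v_7], [v_8], [v_9]
  1-simplices (21): (21 of them)
  2-simplices (14): (14 of them)

so the chain groups are C_0 ≅ Z^10, C_1 ≅ Z^21, C_2 ≅ Z^14.

Boundary ∂_1: C_1 → C_0 maps an edge to its endpoints' difference, ∂[p,q] = q − p. For instance
  ∂[v_5,v_8] = [v_8] − [v_5].
As a 10×21 matrix over Z this has rank 8, with invariant factors (1,1,1,1,1,1,1,1).

The boundary map ∂_2: C_2 → C_1 sends each 2-simplex [p,q,r] to [q,r] − [p,r] + [p,q]. For instance
  ∂[v_1,v_2,v_7] = [v_2,v_7] − [v_1,v_7] + [v_1,v_2],
  ∂[v_0,v_6,v_9] = [v_6,v_9] − [v_0,v_9] + [v_0,v_6].
The 21×14 boundary matrix has rank 13 and Smith normal form diag(1,1,1,1,1,1,1,1,1,1,1,1,2).

From H_k ≅ ker(∂_k) / im(∂_{k+1}) we obtain:

  H_0: rank C_0 − rank ∂_1 = 10 − 8 = 2, and the invariant factors of ∂_1 are all 1, so H_0 ≅ Z^2.
  H_1: rank ker ∂_1 − rank ∂_2 = (21 − 8) − 13 = 0, and ∂_2 has invariant factor 2 > 1, so H_1 ≅ Z/2.
  H_2: rank ker ∂_2 − rank ∂_3 = (14 − 13) − 0 = 1, and there is no ∂_3, so H_2 ≅ Z.

As a check, the Euler characteristic is 10 − 21 + 14 = 3, which agrees with 2 − 0 + 1 = 3.
(K is a triangulation of the disjoint union of the real projective plane RP^2 and the 2-sphere S^2.)

H_0 ≅ Z^2,  H_1 ≅ Z/2,  H_2 ≅ Z.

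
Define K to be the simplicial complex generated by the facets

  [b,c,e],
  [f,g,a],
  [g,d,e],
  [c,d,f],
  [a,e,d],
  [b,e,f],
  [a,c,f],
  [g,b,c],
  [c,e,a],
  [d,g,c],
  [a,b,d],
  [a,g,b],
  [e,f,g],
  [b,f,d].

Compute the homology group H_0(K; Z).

Take the total order a < b < c < d < e < f < g on the vertex set. Then K (dimension 2) consists of the simplices:

  0-simplices (7): a, b, c, d, e, f, g
  1-simplices (21): ab, ac, ad, ae, af, ag, bc, bd, be, bf, bg, cd, ce, cf, cg, de, df, dg, ef, eg, fg
  2-simplices (14): abd, abg, ace, acf, ade, afg, bce, bcg, bdf, bef, cdf, cdg, deg, efg

so the chain groups are C_0 ≅ Z^7, C_1 ≅ Z^21, C_2 ≅ Z^14.

The boundary map ∂_1: C_1 → C_0 sends each edge [p,q] (with p < q) to q − p.
The resulting 7×21 matrix has rank 6, and its Smith normal form has invariant factors (1,1,1,1,1,1).

∂_2: C_2 → C_1 acts by ∂[p,q,r] = [q,r] − [p,r] + [p,q]. For instance
  ∂ace = ce − ae + ac,
  ∂bdf = df − bf + bd.
The resulting 21×14 matrix has rank 13, and its Smith normal form has invariant factors (1,1,1,1,1,1,1,1,1,1,1,1,1).

From H_k ≅ ker(∂_k) / im(∂_{k+1}) we obtain:

  H_0: rank C_0 − rank ∂_1 = 7 − 6 = 1, and the invariant factors of ∂_1 are all 1, so H_0 = Z.

(K is a triangulation of the torus T^2.)

H_0 = Z.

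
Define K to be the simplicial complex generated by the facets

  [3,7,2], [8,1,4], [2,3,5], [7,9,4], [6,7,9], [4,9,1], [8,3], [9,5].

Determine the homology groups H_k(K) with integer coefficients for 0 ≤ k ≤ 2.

We work with the vertex ordering 1 < 2 < 3 < 4 < 5 < 6 < 7 < 8 < 9. The simplices of K, each written with vertices in increasing order, are:

  0-simplices (9): [1], [2], [3], [4], [5], [6], [7], [8], [9]
  1-simplices (16): [1,4], [1,8], [1,9], [2,3], [2,5], [2,7], [3,5], [3,7], [3,8], [4,7], [4,8], [4,9], [5,9], [6,7], [6,9], [7,9]
  2-simplices (6): [1,4,8], [1,4,9], [2,3,5], [2,3,7], [4,7,9], [6,7,9]

Hence C_0 ≅ Z^9, C_1 ≅ Z^16, C_2 ≅ Z^6.

∂_1: C_1 → C_0 is given by ∂[p,q] = [q] − [p]. For instance
  ∂[2,3] = [3] − [2].
As a 9×16 matrix over Z this has rank 8, with invariant factors (1,1,1,1,1,1,1,1).

∂_2: C_2 → C_1 maps a triangle to the signed sum of its edges. For instance
  ∂[6,7,9] = [7,9] − [6,9] + [6,7],
  ∂[2,3,5] = [3,5] − [2,5] + [2,3].
The resulting 16×6 matrix has rank 6, and its Smith normal form has invariant factors (1,1,1,1,1,1).

Reading off H_k = ker ∂_k / im ∂_{k+1}:

  H_0: rank C_0 − rank ∂_1 = 9 − 8 = 1, and the invariant factors of ∂_1 are all 1, so H_0 ≅ Z.
  H_1: rank ker ∂_1 − rank ∂_2 = (16 − 8) − 6 = 2, and the invariant factors of ∂_2 are all 1, so H_1 ≅ Z^2.
  H_2: rank ker ∂_2 − rank ∂_3 = (6 − 6) − 0 = 0, and there is no ∂_3, so H_2 ≅ 0.

H_0 = Z,  H_1 = Z^2,  H_2 = 0.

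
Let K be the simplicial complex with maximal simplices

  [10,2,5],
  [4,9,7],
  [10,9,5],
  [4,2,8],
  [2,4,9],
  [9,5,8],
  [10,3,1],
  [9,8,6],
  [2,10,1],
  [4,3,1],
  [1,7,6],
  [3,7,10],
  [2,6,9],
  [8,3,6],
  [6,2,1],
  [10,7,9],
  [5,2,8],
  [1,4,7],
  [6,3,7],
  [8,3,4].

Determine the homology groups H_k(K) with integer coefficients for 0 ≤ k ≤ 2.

We work with the vertex ordering 1 < 2 < 3 < 4 < 5 < 6 < 7 < 8 < 9 < 10. The simplices of K, each written with vertices in increasing order, are:

  0-simplices (10): [1], [2], [3], [4], [5], [6], [7], [8], [9], [10]
  1-simplices (30): (30 of them)
  2-simplices (20): (20 of them)

Hence C_0 ≅ Z^10, C_1 ≅ Z^30, C_2 ≅ Z^20.

∂_1: C_1 → C_0 sends each edge [p,q] (with p < q) to q − p.
The resulting 10×30 matrix has rank 9, and its Smith normal form has invariant factors (1,1,1,1,1,1,1,1,1).

The boundary map ∂_2: C_2 → C_1 acts by ∂[p,q,r] = [q,r] − [p,r] + [p,q]. For instance
  ∂[3,6,8] = [6,8] − [3,8] + [3,6],
  ∂[3,6,7] = [6,7] − [3,7] + [3,6].
As a 30×20 matrix over Z this has rank 20, with invariant factors (1,1,1,1,1,1,1,1,1,1,1,1,1,1,1,1,1,1,1,2).

Computing H_k = (kernel of ∂_k) / (image of ∂_{k+1}):

  H_0: rank C_0 − rank ∂_1 = 10 − 9 = 1, and the invariant factors of ∂_1 are all 1, so H_0 ≅ Z.
  H_1: rank ker ∂_1 − rank ∂_2 = (30 − 9) − 20 = 1, and ∂_2 has invariant factor 2 > 1, so H_1 ≅ Z ⊕ Z_2.
  H_2: rank ker ∂_2 − rank ∂_3 = (20 − 20) − 0 = 0, and there is no ∂_3, so H_2 ≅ 0.

As a check, the Euler characteristic is 10 − 30 + 20 = 0, which agrees with 1 − 1 + 0 = 0.
(K is a triangulation of the Klein bottle.)

H_0 ≅ Z,  H_1 ≅ Z ⊕ Z_2,  H_2 = 0.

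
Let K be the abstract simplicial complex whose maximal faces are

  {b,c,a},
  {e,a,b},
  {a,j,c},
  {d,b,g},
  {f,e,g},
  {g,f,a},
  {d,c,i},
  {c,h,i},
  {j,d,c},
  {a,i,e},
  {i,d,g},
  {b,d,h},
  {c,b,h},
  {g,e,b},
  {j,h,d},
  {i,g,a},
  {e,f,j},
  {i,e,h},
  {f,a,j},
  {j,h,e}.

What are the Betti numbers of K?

b_0 = 1, b_1 = 1, b_2 = 0.

We work with the vertex ordering a < b < c < d < e < f < g < h < i < j. The simplices of K, each written with vertices in increasing order, are:

  0-simplices (10): a, b, c, d, e, f, g, h, i, j
  1-simplices (30): ab, ac, ae, af, ag, ai, aj, bc, bd, be, bg, bh, cd, ch, ci, cj, dg, dh, di, dj, ef, eg, eh, ei, ej, fg, fj, gi, hi, hj
  2-simplices (20): abc, abe, acj, aei, afg, afj, agi, bch, bdg, bdh, beg, cdi, cdj, chi, dgi, dhj, efg, efj, ehi, ehj

giving chain groups C_0 ≅ Z^10, C_1 ≅ Z^30, C_2 ≅ Z^20.

∂_1: C_1 → C_0 sends each edge [p,q] (with p < q) to q − p. For instance
  ∂hi = i − h.
The 10×30 boundary matrix has rank 9 and Smith normal form diag(1,1,1,1,1,1,1,1,1).

The boundary map ∂_2: C_2 → C_1 sends each 2-simplex [p,q,r] to [q,r] − [p,r] + [p,q]. For instance
  ∂afg = fg − ag + af,
  ∂dhj = hj − dj + dh.
The 30×20 boundary matrix has rank 20 and Smith normal form diag(1,1,1,1,1,1,1,1,1,1,1,1,1,1,1,1,1,1,1,2).

From H_k ≅ ker(∂_k) / im(∂_{k+1}) we obtain:

  H_0: rank C_0 − rank ∂_1 = 10 − 9 = 1, and the invariant factors of ∂_1 are all 1, so H_0 = Z.
  H_1: rank ker ∂_1 − rank ∂_2 = (30 − 9) − 20 = 1, and ∂_2 has invariant factor 2 > 1, so H_1 = Z ⊕ Z/2Z.
  H_2: rank ker ∂_2 − rank ∂_3 = (20 − 20) − 0 = 0, and there is no ∂_3, so H_2 = 0.

(K is a triangulation of the Klein bottle.)

Hence the Betti numbers are b_0 = 1, b_1 = 1, b_2 = 0.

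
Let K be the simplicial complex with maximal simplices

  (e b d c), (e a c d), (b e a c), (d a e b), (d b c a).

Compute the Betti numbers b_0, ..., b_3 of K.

K has 5 vertices, 10 edges, 10 triangles, 5 3-simplices.
rank ∂_0 = 0, rank ∂_1 = 4 ⇒ b_0 = 5 − 0 − 4 = 1; all invariant factors of ∂_1 are 1 so no torsion. So H_0 = Z.
rank ∂_1 = 4, rank ∂_2 = 6 ⇒ b_1 = 10 − 4 − 6 = 0; all invariant factors of ∂_2 are 1 so no torsion. So H_1 = 0.
rank ∂_2 = 6, rank ∂_3 = 4 ⇒ b_2 = 10 − 6 − 4 = 0; all invariant factors of ∂_3 are 1 so no torsion. So H_2 = 0.
rank ∂_3 = 4, rank ∂_4 = 0 ⇒ b_3 = 5 − 4 − 0 = 1. So H_3 = Z.

b_0 = 1, b_1 = 0, b_2 = 0, b_3 = 1.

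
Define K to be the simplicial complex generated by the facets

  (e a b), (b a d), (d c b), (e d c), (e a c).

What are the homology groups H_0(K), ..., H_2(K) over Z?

Fix the vertex order a < b < c < d < e and write every simplex with vertices in increasing order. Then dim K = 2 and the simplices of K are:

  0-simplices (5): a, b, c, d, e
  1-simplices (10): ab, ac, ad, ae, bc, bd, be, cd, ce, de
  2-simplices (5): abd, abe, ace, bcd, cde

Hence C_0 ≅ Z^5, C_1 ≅ Z^10, C_2 ≅ Z^5.

∂_1: C_1 → C_0 is given by ∂[p,q] = [q] − [p]. For instance
  ∂ce = e − c.
As a 5×10 matrix over Z this has rank 4, with invariant factors (1,1,1,1).

The boundary map ∂_2: C_2 → C_1 sends each 2-simplex [p,q,r] to [q,r] − [p,r] + [p,q]. For instance
  ∂abe = be − ae + ab,
  ∂ace = ce − ae + ac.
This gives a 10×5 integer matrix of rank 5; reducing to Smith normal form yields diagonal entries (1,1,1,1,1).

Computing H_k = (kernel of ∂_k) / (image of ∂_{k+1}):

  H_0: rank C_0 − rank ∂_1 = 5 − 4 = 1, and the invariant factors of ∂_1 are all 1, so H_0 = Z.
  H_1: rank ker ∂_1 − rank ∂_2 = (10 − 4) − 5 = 1, and the invariant factors of ∂_2 are all 1, so H_1 = Z.
  H_2: rank ker ∂_2 − rank ∂_3 = (5 − 5) − 0 = 0, and there is no ∂_3, so H_2 = 0.

H_0 ≅ Z,  H_1 ≅ Z,  H_2 = 0.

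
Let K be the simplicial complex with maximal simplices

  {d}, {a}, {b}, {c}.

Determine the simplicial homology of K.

H_0 ≅ Z^4.

Take the total order a < b < c < d on the vertex set. Then K (dimension 0) consists of the simplices:

  0-simplices (4): a, b, c, d

giving chain groups C_0 ≅ Z^4.

From H_k ≅ ker(∂_k) / im(∂_{k+1}) we obtain:

  H_0: rank C_0 − rank ∂_1 = 4 − 0 = 4, and there is no ∂_1, so H_0 = Z^4.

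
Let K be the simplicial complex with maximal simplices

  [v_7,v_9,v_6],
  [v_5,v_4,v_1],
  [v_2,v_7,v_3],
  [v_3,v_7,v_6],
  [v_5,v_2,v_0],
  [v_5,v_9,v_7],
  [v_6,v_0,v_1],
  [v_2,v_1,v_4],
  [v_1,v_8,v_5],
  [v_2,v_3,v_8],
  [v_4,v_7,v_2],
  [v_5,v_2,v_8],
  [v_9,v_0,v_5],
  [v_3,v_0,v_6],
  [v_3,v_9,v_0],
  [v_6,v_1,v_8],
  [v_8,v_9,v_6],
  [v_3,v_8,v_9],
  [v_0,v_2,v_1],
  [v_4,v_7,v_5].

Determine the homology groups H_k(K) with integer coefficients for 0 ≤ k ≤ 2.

H_0 ≅ Z,  H_1 ≅ Z ⊕ Z/2Z,  H_2 = 0.

Order the vertices as v_0 < v_1 < v_2 < v_3 < v_4 < v_5 < v_6 < v_7 < v_8 < v_9. Listing each simplex with vertices in this order, K has dimension 2 with simplices:

  0-simplices (10): [v_0], [v_1], [v_2], [v_3], [v_4], [v_5], [v_6], [v_7], [v_8], [v_9]
  1-simplices (30): (30 of them)
  2-simplices (20): (20 of them)

so the chain groups are C_0 ≅ Z^10, C_1 ≅ Z^30, C_2 ≅ Z^20.

Boundary ∂_1: C_1 → C_0 maps an edge to its endpoints' difference, ∂[p,q] = q − p. For instance
  ∂[v_3,v_7] = [v_7] − [v_3].
The 10×30 boundary matrix has rank 9 and Smith normal form diag(1,1,1,1,1,1,1,1,1).

Boundary ∂_2: C_2 → C_1 maps a triangle to the signed sum of its edges. For instance
  ∂[v_6,v_8,v_9] = [v_8,v_9] − [v_6,v_9] + [v_6,v_8],
  ∂[v_3,v_6,v_7] = [v_6,v_7] − [v_3,v_7] + [v_3,v_6].
The resulting 30×20 matrix has rank 20, and its Smith normal form has invariant factors (1,1,1,1,1,1,1,1,1,1,1,1,1,1,1,1,1,1,1,2).

Now H_k = ker ∂_k / im ∂_{k+1}, so:

  H_0: rank C_0 − rank ∂_1 = 10 − 9 = 1, and the invariant factors of ∂_1 are all 1, so H_0 ≅ Z.
  H_1: rank ker ∂_1 − rank ∂_2 = (30 − 9) − 20 = 1, and ∂_2 has invariant factor 2 > 1, so H_1 ≅ Z ⊕ Z/2Z.
  H_2: rank ker ∂_2 − rank ∂_3 = (20 − 20) − 0 = 0, and there is no ∂_3, so H_2 ≅ 0.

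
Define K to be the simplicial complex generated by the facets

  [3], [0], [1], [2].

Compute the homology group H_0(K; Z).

H_0 = Z^4.

Take the total order 0 < 1 < 2 < 3 on the vertex set. Then K (dimension 0) consists of the simplices:

  0-simplices (4): [0], [1], [2], [3]

giving chain groups C_0 ≅ Z^4.

From H_k ≅ ker(∂_k) / im(∂_{k+1}) we obtain:

  H_0: rank C_0 − rank ∂_1 = 4 − 0 = 4, and there is no ∂_1, so H_0 = Z^4.

(K is a triangulation of a set of 4 points.)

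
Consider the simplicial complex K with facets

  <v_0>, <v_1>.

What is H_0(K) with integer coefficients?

H_0 ≅ Z^2.

Fix the vertex order v_0 < v_1 and write every simplex with vertices in increasing order. Then dim K = 0 and the simplices of K are:

  0-simplices (2): [v_0], [v_1]

giving chain groups C_0 ≅ Z^2.

Now H_k = ker ∂_k / im ∂_{k+1}, so:

  H_0: rank C_0 − rank ∂_1 = 2 − 0 = 2, and there is no ∂_1, so H_0 ≅ Z^2.

(K is a triangulation of a set of 2 points.)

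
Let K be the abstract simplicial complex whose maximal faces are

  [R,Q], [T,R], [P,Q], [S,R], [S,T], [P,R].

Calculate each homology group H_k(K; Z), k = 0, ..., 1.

Order the vertices as P < Q < R < S < T. Listing each simplex with vertices in this order, K has dimension 1 with simplices:

  0-simplices (5): P, Q, R, S, T
  1-simplices (6): PQ, PR, QR, RS, RT, ST

so the chain groups are C_0 ≅ Z^5, C_1 ≅ Z^6.

The boundary map ∂_1: C_1 → C_0 is given by ∂[p,q] = [q] − [p]. For instance
  ∂RT = T − R.
This gives a 5×6 integer matrix of rank 4; reducing to Smith normal form yields diagonal entries (1,1,1,1).

Now H_k = ker ∂_k / im ∂_{k+1}, so:

  H_0: rank C_0 − rank ∂_1 = 5 − 4 = 1, and the invariant factors of ∂_1 are all 1, so H_0 ≅ Z.
  H_1: rank ker ∂_1 − rank ∂_2 = (6 − 4) − 0 = 2, and there is no ∂_2, so H_1 ≅ Z^2.

H_0 ≅ Z,  H_1 ≅ Z^2.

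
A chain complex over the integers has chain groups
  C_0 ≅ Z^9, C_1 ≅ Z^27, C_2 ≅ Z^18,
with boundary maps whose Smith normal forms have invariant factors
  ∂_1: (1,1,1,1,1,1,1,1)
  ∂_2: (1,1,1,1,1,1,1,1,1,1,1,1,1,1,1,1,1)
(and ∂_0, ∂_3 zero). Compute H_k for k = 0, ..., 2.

H_0: b_0 = 9 − 0 − 8 = 1; torsion from ∂_1 factors > 1: none. So H_0 ≅ Z.
H_1: b_1 = 27 − 8 − 17 = 2; torsion from ∂_2 factors > 1: none. So H_1 ≅ Z^2.
H_2: b_2 = 18 − 17 − 0 = 1; torsion from ∂_3 factors > 1: none. So H_2 ≅ Z.

H_0 ≅ Z,  H_1 ≅ Z^2,  H_2 ≅ Z.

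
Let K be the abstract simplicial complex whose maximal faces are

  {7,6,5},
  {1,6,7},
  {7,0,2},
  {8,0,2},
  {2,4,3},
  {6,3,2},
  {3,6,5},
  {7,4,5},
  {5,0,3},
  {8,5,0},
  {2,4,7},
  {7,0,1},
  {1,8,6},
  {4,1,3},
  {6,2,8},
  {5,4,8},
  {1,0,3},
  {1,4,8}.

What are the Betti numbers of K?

We work with the vertex ordering 0 < 1 < 2 < 3 < 4 < 5 < 6 < 7 < 8. The simplices of K, each written with vertices in increasing order, are:

  0-simplices (9): [0], [1], [2], [3], [4], [5], [6], [7], [8]
  1-simplices (27): (27 of them)
  2-simplices (18): [0,1,3], [0,1,7], [0,2,7], [0,2,8], [0,3,5], [0,5,8], [1,3,4], [1,4,8], [1,6,7], [1,6,8], [2,3,4], [2,3,6], [2,4,7], [2,6,8], [3,5,6], [4,5,7], [4,5,8], [5,6,7]

Hence C_0 ≅ Z^9, C_1 ≅ Z^27, C_2 ≅ Z^18.

Boundary ∂_1: C_1 → C_0 is given by ∂[p,q] = [q] − [p]. For instance
  ∂[6,8] = [8] − [6].
As a 9×27 matrix over Z this has rank 8, with invariant factors (1,1,1,1,1,1,1,1).

∂_2: C_2 → C_1 maps a triangle to the signed sum of its edges. For instance
  ∂[2,6,8] = [6,8] − [2,8] + [2,6],
  ∂[0,5,8] = [5,8] − [0,8] + [0,5].
The resulting 27×18 matrix has rank 17, and its Smith normal form has invariant factors (1,1,1,1,1,1,1,1,1,1,1,1,1,1,1,1,1).

Reading off H_k = ker ∂_k / im ∂_{k+1}:

  H_0: rank C_0 − rank ∂_1 = 9 − 8 = 1, and the invariant factors of ∂_1 are all 1, so H_0 ≅ Z.
  H_1: rank ker ∂_1 − rank ∂_2 = (27 − 8) − 17 = 2, and the invariant factors of ∂_2 are all 1, so H_1 ≅ Z^2.
  H_2: rank ker ∂_2 − rank ∂_3 = (18 − 17) − 0 = 1, and there is no ∂_3, so H_2 ≅ Z.

Hence the Betti numbers are b_0 = 1, b_1 = 2, b_2 = 1.

b_0 = 1, b_1 = 2, b_2 = 1.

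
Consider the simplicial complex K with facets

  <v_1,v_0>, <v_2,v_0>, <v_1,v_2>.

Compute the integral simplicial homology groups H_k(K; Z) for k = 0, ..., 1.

H_0 = Z,  H_1 = Z.

K has 3 vertices, 3 edges.
rank ∂_0 = 0, rank ∂_1 = 2 ⇒ b_0 = 3 − 0 − 2 = 1; all invariant factors of ∂_1 are 1 so no torsion. So H_0 = Z.
rank ∂_1 = 2, rank ∂_2 = 0 ⇒ b_1 = 3 − 2 − 0 = 1. So H_1 = Z.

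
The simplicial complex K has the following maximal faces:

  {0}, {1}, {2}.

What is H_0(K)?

H_0 = Z^3.

Take the total order 0 < 1 < 2 on the vertex set. Then K (dimension 0) consists of the simplices:

  0-simplices (3): [0], [1], [2]

giving chain groups C_0 ≅ Z^3.

Computing H_k = (kernel of ∂_k) / (image of ∂_{k+1}):

  H_0: rank C_0 − rank ∂_1 = 3 − 0 = 3, and there is no ∂_1, so H_0 ≅ Z^3.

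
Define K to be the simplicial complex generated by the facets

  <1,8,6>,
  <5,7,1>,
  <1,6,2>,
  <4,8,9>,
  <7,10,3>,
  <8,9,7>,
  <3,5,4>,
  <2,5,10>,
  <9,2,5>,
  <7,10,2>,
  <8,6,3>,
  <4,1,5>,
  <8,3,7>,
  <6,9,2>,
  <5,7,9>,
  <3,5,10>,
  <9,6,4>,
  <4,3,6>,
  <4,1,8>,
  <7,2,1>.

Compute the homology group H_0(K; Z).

H_0 = Z.

Order the vertices as 1 < 2 < 3 < 4 < 5 < 6 < 7 < 8 < 9 < 10. Listing each simplex with vertices in this order, K has dimension 2 with simplices:

  0-simplices (10): [1], [2], [3], [4], [5], [6], [7], [8], [9], [10]
  1-simplices (30): (30 of them)
  2-simplices (20): (20 of them)

giving chain groups C_0 ≅ Z^10, C_1 ≅ Z^30, C_2 ≅ Z^20.

∂_1: C_1 → C_0 is given by ∂[p,q] = [q] − [p]. For instance
  ∂[7,8] = [8] − [7].
This gives a 10×30 integer matrix of rank 9; reducing to Smith normal form yields diagonal entries (1,1,1,1,1,1,1,1,1).

The boundary map ∂_2: C_2 → C_1 acts by ∂[p,q,r] = [q,r] − [p,r] + [p,q]. For instance
  ∂[1,6,8] = [6,8] − [1,8] + [1,6],
  ∂[2,6,9] = [6,9] − [2,9] + [2,6].
As a 30×20 matrix over Z this has rank 20, with invariant factors (1,1,1,1,1,1,1,1,1,1,1,1,1,1,1,1,1,1,1,2).

Computing H_k = (kernel of ∂_k) / (image of ∂_{k+1}):

  H_0: rank C_0 − rank ∂_1 = 10 − 9 = 1, and the invariant factors of ∂_1 are all 1, so H_0 = Z.

(K is a triangulation of the Klein bottle.)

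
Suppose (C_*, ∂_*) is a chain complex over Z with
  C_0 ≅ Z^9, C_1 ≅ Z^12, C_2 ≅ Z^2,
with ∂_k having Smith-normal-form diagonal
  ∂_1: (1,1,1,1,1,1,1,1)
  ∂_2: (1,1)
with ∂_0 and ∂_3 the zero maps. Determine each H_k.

H_0: b_0 = 9 − 0 − 8 = 1; torsion from ∂_1 factors > 1: none. So H_0 = Z.
H_1: b_1 = 12 − 8 − 2 = 2; torsion from ∂_2 factors > 1: none. So H_1 = Z^2.
H_2: b_2 = 2 − 2 − 0 = 0; torsion from ∂_3 factors > 1: none. So H_2 = 0.

H_0 = Z,  H_1 = Z^2,  H_2 = 0.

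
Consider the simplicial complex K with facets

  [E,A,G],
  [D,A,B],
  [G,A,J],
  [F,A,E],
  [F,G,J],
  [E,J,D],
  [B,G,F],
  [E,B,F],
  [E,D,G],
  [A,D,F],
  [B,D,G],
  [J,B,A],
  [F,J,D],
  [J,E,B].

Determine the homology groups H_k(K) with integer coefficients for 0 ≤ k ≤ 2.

Fix the vertex order A < B < D < E < F < G < J and write every simplex with vertices in increasing order. Then dim K = 2 and the simplices of K are:

  0-simplices (7): A, B, D, E, F, G, J
  1-simplices (21): AB, AD, AE, AF, AG, AJ, BD, BE, BF, BG, BJ, DE, DF, DG, DJ, EF, EG, EJ, FG, FJ, GJ
  2-simplices (14): ABD, ABJ, ADF, AEF, AEG, AGJ, BDG, BEF, BEJ, BFG, DEG, DEJ, DFJ, FGJ

Hence C_0 ≅ Z^7, C_1 ≅ Z^21, C_2 ≅ Z^14.

The boundary map ∂_1: C_1 → C_0 is given by ∂[p,q] = [q] − [p]. For instance
  ∂BD = D − B.
As a 7×21 matrix over Z this has rank 6, with invariant factors (1,1,1,1,1,1).

Boundary ∂_2: C_2 → C_1 sends each 2-simplex [p,q,r] to [q,r] − [p,r] + [p,q]. For instance
  ∂AGJ = GJ − AJ + AG,
  ∂FGJ = GJ − FJ + FG.
As a 21×14 matrix over Z this has rank 13, with invariant factors (1,1,1,1,1,1,1,1,1,1,1,1,1).

Computing H_k = (kernel of ∂_k) / (image of ∂_{k+1}):

  H_0: rank C_0 − rank ∂_1 = 7 − 6 = 1, and the invariant factors of ∂_1 are all 1, so H_0 ≅ Z.
  H_1: rank ker ∂_1 − rank ∂_2 = (21 − 6) − 13 = 2, and the invariant factors of ∂_2 are all 1, so H_1 ≅ Z^2.
  H_2: rank ker ∂_2 − rank ∂_3 = (14 − 13) − 0 = 1, and there is no ∂_3, so H_2 ≅ Z.

H_0 ≅ Z,  H_1 ≅ Z^2,  H_2 ≅ Z.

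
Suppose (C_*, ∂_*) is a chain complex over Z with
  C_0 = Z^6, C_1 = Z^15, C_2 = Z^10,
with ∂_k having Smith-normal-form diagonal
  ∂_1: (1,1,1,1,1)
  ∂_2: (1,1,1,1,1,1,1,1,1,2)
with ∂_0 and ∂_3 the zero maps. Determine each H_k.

H_0: b_0 = 6 − 0 − 5 = 1; torsion from ∂_1 factors > 1: none. So H_0 = Z.
H_1: b_1 = 15 − 5 − 10 = 0; torsion from ∂_2 factors > 1: [2]. So H_1 = Z/2Z.
H_2: b_2 = 10 − 10 − 0 = 0; torsion from ∂_3 factors > 1: none. So H_2 = 0.

H_0 = Z,  H_1 = Z/2Z,  H_2 = 0.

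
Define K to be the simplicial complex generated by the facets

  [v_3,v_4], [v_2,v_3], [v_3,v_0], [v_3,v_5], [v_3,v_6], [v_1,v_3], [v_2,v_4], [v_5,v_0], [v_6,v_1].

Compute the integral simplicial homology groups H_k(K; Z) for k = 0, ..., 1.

H_0 = Z,  H_1 = Z^3.

Order the vertices as v_0 < v_1 < v_2 < v_3 < v_4 < v_5 < v_6. Listing each simplex with vertices in this order, K has dimension 1 with simplices:

  0-simplices (7): [v_0], [v_1], [v_2], [v_3], [v_4], [v_5], [v_6]
  1-simplices (9): [v_0,v_3], [v_0,v_5], [v_1,v_3], [v_1,v_6], [v_2,v_3], [v_2,v_4], [v_3,v_4], [v_3,v_5], [v_3,v_6]

Hence C_0 ≅ Z^7, C_1 ≅ Z^9.

∂_1: C_1 → C_0 sends each edge [p,q] (with p < q) to q − p. For instance
  ∂[v_0,v_3] = [v_3] − [v_0].
The resulting 7×9 matrix has rank 6, and its Smith normal form has invariant factors (1,1,1,1,1,1).

Computing H_k = (kernel of ∂_k) / (image of ∂_{k+1}):

  H_0: rank C_0 − rank ∂_1 = 7 − 6 = 1, and the invariant factors of ∂_1 are all 1, so H_0 = Z.
  H_1: rank ker ∂_1 − rank ∂_2 = (9 − 6) − 0 = 3, and there is no ∂_2, so H_1 = Z^3.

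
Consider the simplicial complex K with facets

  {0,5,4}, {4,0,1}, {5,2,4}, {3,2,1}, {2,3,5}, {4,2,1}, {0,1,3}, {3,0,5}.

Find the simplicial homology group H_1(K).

H_1 = 0.

Order the vertices as 0 < 1 < 2 < 3 < 4 < 5. Listing each simplex with vertices in this order, K has dimension 2 with simplices:

  0-simplices (6): [0], [1], [2], [3], [4], [5]
  1-simplices (12): [0,1], [0,3], [0,4], [0,5], [1,2], [1,3], [1,4], [2,3], [2,4], [2,5], [3,5], [4,5]
  2-simplices (8): [0,1,3], [0,1,4], [0,3,5], [0,4,5], [1,2,3], [1,2,4], [2,3,5], [2,4,5]

so the chain groups are C_0 ≅ Z^6, C_1 ≅ Z^12, C_2 ≅ Z^8.

∂_1: C_1 → C_0 is given by ∂[p,q] = [q] − [p]. For instance
  ∂[1,2] = [2] − [1].
This gives a 6×12 integer matrix of rank 5; reducing to Smith normal form yields diagonal entries (1,1,1,1,1).

Boundary ∂_2: C_2 → C_1 acts by ∂[p,q,r] = [q,r] − [p,r] + [p,q]. For instance
  ∂[2,4,5] = [4,5] − [2,5] + [2,4],
  ∂[0,4,5] = [4,5] − [0,5] + [0,4].
The resulting 12×8 matrix has rank 7, and its Smith normal form has invariant factors (1,1,1,1,1,1,1).

Now H_k = ker ∂_k / im ∂_{k+1}, so:

  H_1: rank ker ∂_1 − rank ∂_2 = (12 − 5) − 7 = 0, and the invariant factors of ∂_2 are all 1, so H_1 = 0.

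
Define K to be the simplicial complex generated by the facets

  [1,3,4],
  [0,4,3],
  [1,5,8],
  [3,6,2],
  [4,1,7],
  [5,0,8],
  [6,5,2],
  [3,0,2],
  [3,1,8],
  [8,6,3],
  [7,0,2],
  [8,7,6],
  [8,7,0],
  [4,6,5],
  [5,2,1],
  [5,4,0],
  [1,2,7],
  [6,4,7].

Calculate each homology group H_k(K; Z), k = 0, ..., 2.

H_0 = Z,  H_1 = Z^2,  H_2 = Z.

Take the total order 0 < 1 < 2 < 3 < 4 < 5 < 6 < 7 < 8 on the vertex set. Then K (dimension 2) consists of the simplices:

  0-simplices (9): [0], [1], [2], [3], [4], [5], [6], [7], [8]
  1-simplices (27): (27 of them)
  2-simplices (18): [0,2,3], [0,2,7], [0,3,4], [0,4,5], [0,5,8], [0,7,8], [1,2,5], [1,2,7], [1,3,4], [1,3,8], [1,4,7], [1,5,8], [2,3,6], [2,5,6], [3,6,8], [4,5,6], [4,6,7], [6,7,8]

giving chain groups C_0 ≅ Z^9, C_1 ≅ Z^27, C_2 ≅ Z^18.

The boundary map ∂_1: C_1 → C_0 sends each edge [p,q] (with p < q) to q − p. For instance
  ∂[3,4] = [4] − [3].
The 9×27 boundary matrix has rank 8 and Smith normal form diag(1,1,1,1,1,1,1,1).

Boundary ∂_2: C_2 → C_1 acts by ∂[p,q,r] = [q,r] − [p,r] + [p,q]. For instance
  ∂[2,5,6] = [5,6] − [2,6] + [2,5],
  ∂[1,2,5] = [2,5] − [1,5] + [1,2].
As a 27×18 matrix over Z this has rank 17, with invariant factors (1,1,1,1,1,1,1,1,1,1,1,1,1,1,1,1,1).

Reading off H_k = ker ∂_k / im ∂_{k+1}:

  H_0: rank C_0 − rank ∂_1 = 9 − 8 = 1, and the invariant factors of ∂_1 are all 1, so H_0 = Z.
  H_1: rank ker ∂_1 − rank ∂_2 = (27 − 8) − 17 = 2, and the invariant factors of ∂_2 are all 1, so H_1 = Z^2.
  H_2: rank ker ∂_2 − rank ∂_3 = (18 − 17) − 0 = 1, and there is no ∂_3, so H_2 = Z.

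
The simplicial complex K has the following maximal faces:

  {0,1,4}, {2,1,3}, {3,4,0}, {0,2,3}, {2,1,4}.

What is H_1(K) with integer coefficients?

Order the vertices as 0 < 1 < 2 < 3 < 4. Listing each simplex with vertices in this order, K has dimension 2 with simplices:

  0-simplices (5): [0], [1], [2], [3], [4]
  1-simplices (10): [0,1], [0,2], [0,3], [0,4], [1,2], [1,3], [1,4], [2,3], [2,4], [3,4]
  2-simplices (5): [0,1,4], [0,2,3], [0,3,4], [1,2,3], [1,2,4]

Hence C_0 ≅ Z^5, C_1 ≅ Z^10, C_2 ≅ Z^5.

Boundary ∂_1: C_1 → C_0 is given by ∂[p,q] = [q] − [p]. For instance
  ∂[1,3] = [3] − [1].
This gives a 5×10 integer matrix of rank 4; reducing to Smith normal form yields diagonal entries (1,1,1,1).

The boundary map ∂_2: C_2 → C_1 acts by ∂[p,q,r] = [q,r] − [p,r] + [p,q]. For instance
  ∂[1,2,3] = [2,3] − [1,3] + [1,2],
  ∂[0,1,4] = [1,4] − [0,4] + [0,1].
This gives a 10×5 integer matrix of rank 5; reducing to Smith normal form yields diagonal entries (1,1,1,1,1).

Now H_k = ker ∂_k / im ∂_{k+1}, so:

  H_1: rank ker ∂_1 − rank ∂_2 = (10 − 4) − 5 = 1, and the invariant factors of ∂_2 are all 1, so H_1 = Z.

(K is a triangulation of the Möbius band.)

H_1 ≅ Z.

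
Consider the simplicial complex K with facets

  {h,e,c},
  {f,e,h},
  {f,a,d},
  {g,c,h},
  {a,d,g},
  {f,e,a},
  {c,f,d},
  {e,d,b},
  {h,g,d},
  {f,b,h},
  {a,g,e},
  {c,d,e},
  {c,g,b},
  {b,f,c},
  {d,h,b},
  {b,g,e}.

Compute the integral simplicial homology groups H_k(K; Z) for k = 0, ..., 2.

H_0 = Z,  H_1 = Z^2,  H_2 = Z.

Take the total order a < b < c < d < e < f < g < h on the vertex set. Then K (dimension 2) consists of the simplices:

  0-simplices (8): a, b, c, d, e, f, g, h
  1-simplices (24): ad, ae, af, ag, bc, bd, be, bf, bg, bh, cd, ce, cf, cg, ch, de, df, dg, dh, ef, eg, eh, fh, gh
  2-simplices (16): adf, adg, aef, aeg, bcf, bcg, bde, bdh, beg, bfh, cde, cdf, ceh, cgh, dgh, efh

Hence C_0 ≅ Z^8, C_1 ≅ Z^24, C_2 ≅ Z^16.

Boundary ∂_1: C_1 → C_0 is given by ∂[p,q] = [q] − [p]. For instance
  ∂bc = c − b.
The 8×24 boundary matrix has rank 7 and Smith normal form diag(1,1,1,1,1,1,1).

The boundary map ∂_2: C_2 → C_1 acts by ∂[p,q,r] = [q,r] − [p,r] + [p,q]. For instance
  ∂beg = eg − bg + be,
  ∂ceh = eh − ch + ce.
This gives a 24×16 integer matrix of rank 15; reducing to Smith normal form yields diagonal entries (1,1,1,1,1,1,1,1,1,1,1,1,1,1,1).

Reading off H_k = ker ∂_k / im ∂_{k+1}:

  H_0: rank C_0 − rank ∂_1 = 8 − 7 = 1, and the invariant factors of ∂_1 are all 1, so H_0 = Z.
  H_1: rank ker ∂_1 − rank ∂_2 = (24 − 7) − 15 = 2, and the invariant factors of ∂_2 are all 1, so H_1 = Z^2.
  H_2: rank ker ∂_2 − rank ∂_3 = (16 − 15) − 0 = 1, and there is no ∂_3, so H_2 = Z.

(K is a triangulation of the torus T^2.)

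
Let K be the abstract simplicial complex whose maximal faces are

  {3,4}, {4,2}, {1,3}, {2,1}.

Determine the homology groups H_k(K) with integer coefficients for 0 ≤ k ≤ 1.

Take the total order 1 < 2 < 3 < 4 on the vertex set. Then K (dimension 1) consists of the simplices:

  0-simplices (4): [1], [2], [3], [4]
  1-simplices (4): [1,2], [1,3], [2,4], [3,4]

giving chain groups C_0 ≅ Z^4, C_1 ≅ Z^4.

Boundary ∂_1: C_1 → C_0 maps an edge to its endpoints' difference, ∂[p,q] = q − p.
This gives a 4×4 integer matrix of rank 3; reducing to Smith normal form yields diagonal entries (1,1,1).

Now H_k = ker ∂_k / im ∂_{k+1}, so:

  H_0: rank C_0 − rank ∂_1 = 4 − 3 = 1, and the invariant factors of ∂_1 are all 1, so H_0 ≅ Z.
  H_1: rank ker ∂_1 − rank ∂_2 = (4 − 3) − 0 = 1, and there is no ∂_2, so H_1 ≅ Z.

H_0 ≅ Z,  H_1 ≅ Z.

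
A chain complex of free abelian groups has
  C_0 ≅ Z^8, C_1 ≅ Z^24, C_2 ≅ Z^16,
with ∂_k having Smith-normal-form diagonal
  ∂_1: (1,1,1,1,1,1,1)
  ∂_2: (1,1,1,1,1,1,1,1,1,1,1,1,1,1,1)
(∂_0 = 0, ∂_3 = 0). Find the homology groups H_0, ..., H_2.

H_0 = Z,  H_1 = Z^2,  H_2 = Z.

H_0: b_0 = 8 − 0 − 7 = 1; torsion from ∂_1 factors > 1: none. So H_0 = Z.
H_1: b_1 = 24 − 7 − 15 = 2; torsion from ∂_2 factors > 1: none. So H_1 = Z^2.
H_2: b_2 = 16 − 15 − 0 = 1; torsion from ∂_3 factors > 1: none. So H_2 = Z.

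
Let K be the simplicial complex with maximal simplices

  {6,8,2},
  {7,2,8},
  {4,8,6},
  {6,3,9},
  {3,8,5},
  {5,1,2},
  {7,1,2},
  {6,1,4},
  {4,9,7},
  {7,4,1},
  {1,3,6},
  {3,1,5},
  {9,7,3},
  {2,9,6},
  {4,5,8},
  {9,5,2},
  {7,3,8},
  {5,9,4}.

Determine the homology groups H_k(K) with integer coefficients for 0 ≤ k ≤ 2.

We work with the vertex ordering 1 < 2 < 3 < 4 < 5 < 6 < 7 < 8 < 9. The simplices of K, each written with vertices in increasing order, are:

  0-simplices (9): [1], [2], [3], [4], [5], [6], [7], [8], [9]
  1-simplices (27): (27 of them)
  2-simplices (18): [1,2,5], [1,2,7], [1,3,5], [1,3,6], [1,4,6], [1,4,7], [2,5,9], [2,6,8], [2,6,9], [2,7,8], [3,5,8], [3,6,9], [3,7,8], [3,7,9], [4,5,8], [4,5,9], [4,6,8], [4,7,9]

Hence C_0 ≅ Z^9, C_1 ≅ Z^27, C_2 ≅ Z^18.

Boundary ∂_1: C_1 → C_0 sends each edge [p,q] (with p < q) to q − p. For instance
  ∂[1,2] = [2] − [1].
The resulting 9×27 matrix has rank 8, and its Smith normal form has invariant factors (1,1,1,1,1,1,1,1).

Boundary ∂_2: C_2 → C_1 maps a triangle to the signed sum of its edges. For instance
  ∂[1,4,6] = [4,6] − [1,6] + [1,4],
  ∂[4,6,8] = [6,8] − [4,8] + [4,6].
As a 27×18 matrix over Z this has rank 17, with invariant factors (1,1,1,1,1,1,1,1,1,1,1,1,1,1,1,1,1).

Reading off H_k = ker ∂_k / im ∂_{k+1}:

  H_0: rank C_0 − rank ∂_1 = 9 − 8 = 1, and the invariant factors of ∂_1 are all 1, so H_0 ≅ Z.
  H_1: rank ker ∂_1 − rank ∂_2 = (27 − 8) − 17 = 2, and the invariant factors of ∂_2 are all 1, so H_1 ≅ Z^2.
  H_2: rank ker ∂_2 − rank ∂_3 = (18 − 17) − 0 = 1, and there is no ∂_3, so H_2 ≅ Z.

(K is a triangulation of the torus T^2.)

H_0 ≅ Z,  H_1 ≅ Z^2,  H_2 ≅ Z.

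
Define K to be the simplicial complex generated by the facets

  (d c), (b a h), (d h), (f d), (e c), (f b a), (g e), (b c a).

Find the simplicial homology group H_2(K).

Take the total order a < b < c < d < e < f < g < h on the vertex set. Then K (dimension 2) consists of the simplices:

  0-simplices (8): a, b, c, d, e, f, g, h
  1-simplices (12): ab, ac, af, ah, bc, bf, bh, cd, ce, df, dh, eg
  2-simplices (3): abc, abf, abh

giving chain groups C_0 ≅ Z^8, C_1 ≅ Z^12, C_2 ≅ Z^3.

∂_1: C_1 → C_0 sends each edge [p,q] (with p < q) to q − p. For instance
  ∂ab = b − a.
The resulting 8×12 matrix has rank 7, and its Smith normal form has invariant factors (1,1,1,1,1,1,1).

Boundary ∂_2: C_2 → C_1 sends each 2-simplex [p,q,r] to [q,r] − [p,r] + [p,q]. For instance
  ∂abc = bc − ac + ab,
  ∂abf = bf − af + ab.
The resulting 12×3 matrix has rank 3, and its Smith normal form has invariant factors (1,1,1).

From H_k ≅ ker(∂_k) / im(∂_{k+1}) we obtain:

  H_2: rank ker ∂_2 − rank ∂_3 = (3 − 3) − 0 = 0, and there is no ∂_3, so H_2 = 0.

H_2 ≅ 0.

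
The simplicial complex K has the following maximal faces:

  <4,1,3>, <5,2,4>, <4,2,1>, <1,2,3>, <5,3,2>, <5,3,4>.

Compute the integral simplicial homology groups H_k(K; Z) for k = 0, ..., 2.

We work with the vertex ordering 1 < 2 < 3 < 4 < 5. The simplices of K, each written with vertices in increasing order, are:

  0-simplices (5): [1], [2], [3], [4], [5]
  1-simplices (9): [1,2], [1,3], [1,4], [2,3], [2,4], [2,5], [3,4], [3,5], [4,5]
  2-simplices (6): [1,2,3], [1,2,4], [1,3,4], [2,3,5], [2,4,5], [3,4,5]

Hence C_0 ≅ Z^5, C_1 ≅ Z^9, C_2 ≅ Z^6.

∂_1: C_1 → C_0 sends each edge [p,q] (with p < q) to q − p. For instance
  ∂[3,5] = [5] − [3].
As a 5×9 matrix over Z this has rank 4, with invariant factors (1,1,1,1).

∂_2: C_2 → C_1 acts by ∂[p,q,r] = [q,r] − [p,r] + [p,q]. For instance
  ∂[1,3,4] = [3,4] − [1,4] + [1,3],
  ∂[1,2,4] = [2,4] − [1,4] + [1,2].
As a 9×6 matrix over Z this has rank 5, with invariant factors (1,1,1,1,1).

Computing H_k = (kernel of ∂_k) / (image of ∂_{k+1}):

  H_0: rank C_0 − rank ∂_1 = 5 − 4 = 1, and the invariant factors of ∂_1 are all 1, so H_0 ≅ Z.
  H_1: rank ker ∂_1 − rank ∂_2 = (9 − 4) − 5 = 0, and the invariant factors of ∂_2 are all 1, so H_1 ≅ 0.
  H_2: rank ker ∂_2 − rank ∂_3 = (6 − 5) − 0 = 1, and there is no ∂_3, so H_2 ≅ Z.

As a check, the Euler characteristic is 5 − 9 + 6 = 2, which agrees with 1 − 0 + 1 = 2.

H_0 ≅ Z,  H_1 = 0,  H_2 ≅ Z.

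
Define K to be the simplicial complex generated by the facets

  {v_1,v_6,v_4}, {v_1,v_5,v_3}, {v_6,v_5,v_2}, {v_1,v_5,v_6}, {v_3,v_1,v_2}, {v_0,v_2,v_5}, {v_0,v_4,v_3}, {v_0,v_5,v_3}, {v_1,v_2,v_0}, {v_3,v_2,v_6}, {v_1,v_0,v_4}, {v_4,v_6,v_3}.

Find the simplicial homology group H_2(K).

Take the total order v_0 < v_1 < v_2 < v_3 < v_4 < v_5 < v_6 on the vertex set. Then K (dimension 2) consists of the simplices:

  0-simplices (7): [v_0], [v_1], [v_2], [v_3], [v_4], [v_5], [v_6]
  1-simplices (18): (18 of them)
  2-simplices (12): (12 of them)

giving chain groups C_0 ≅ Z^7, C_1 ≅ Z^18, C_2 ≅ Z^12.

The boundary map ∂_1: C_1 → C_0 is given by ∂[p,q] = [q] − [p]. For instance
  ∂[v_0,v_2] = [v_2] − [v_0].
As a 7×18 matrix over Z this has rank 6, with invariant factors (1,1,1,1,1,1).

The boundary map ∂_2: C_2 → C_1 sends each 2-simplex [p,q,r] to [q,r] − [p,r] + [p,q]. For instance
  ∂[v_1,v_5,v_6] = [v_5,v_6] − [v_1,v_6] + [v_1,v_5],
  ∂[v_0,v_3,v_5] = [v_3,v_5] − [v_0,v_5] + [v_0,v_3].
This gives a 18×12 integer matrix of rank 12; reducing to Smith normal form yields diagonal entries (1,1,1,1,1,1,1,1,1,1,1,2).

From H_k ≅ ker(∂_k) / im(∂_{k+1}) we obtain:

  H_2: rank ker ∂_2 − rank ∂_3 = (12 − 12) − 0 = 0, and there is no ∂_3, so H_2 ≅ 0.

(K is a triangulation of the real projective plane RP^2.)

H_2 = 0.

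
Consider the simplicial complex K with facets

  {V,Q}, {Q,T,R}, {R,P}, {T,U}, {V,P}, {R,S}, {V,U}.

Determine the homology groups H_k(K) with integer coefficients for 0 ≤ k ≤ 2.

K has 7 vertices, 9 edges, 1 triangle.
rank ∂_0 = 0, rank ∂_1 = 6 ⇒ b_0 = 7 − 0 − 6 = 1; all invariant factors of ∂_1 are 1 so no torsion. So H_0 = Z.
rank ∂_1 = 6, rank ∂_2 = 1 ⇒ b_1 = 9 − 6 − 1 = 2; all invariant factors of ∂_2 are 1 so no torsion. So H_1 = Z^2.
rank ∂_2 = 1, rank ∂_3 = 0 ⇒ b_2 = 1 − 1 − 0 = 0. So H_2 = 0.

H_0 = Z,  H_1 = Z^2,  H_2 = 0.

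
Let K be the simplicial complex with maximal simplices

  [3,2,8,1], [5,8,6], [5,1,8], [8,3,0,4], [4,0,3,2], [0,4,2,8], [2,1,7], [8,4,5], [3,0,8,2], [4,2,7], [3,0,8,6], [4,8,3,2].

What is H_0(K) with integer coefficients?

H_0 ≅ Z.

Order the vertices as 0 < 1 < 2 < 3 < 4 < 5 < 6 < 7 < 8. Listing each simplex with vertices in this order, K has dimension 3 with simplices:

  0-simplices (9): [0], [1], [2], [3], [4], [5], [6], [7], [8]
  1-simplices (23): [0,2], [0,3], [0,4], [0,6], [0,8], [1,2], [1,3], [1,5], [1,7], [1,8], [2,3], [2,4], [2,7], [2,8], [3,4], [3,6], [3,8], [4,5], [4,7], [4,8], [5,6], [5,8], [6,8]
  2-simplices (21): (21 of them)
  3-simplices (7): [0,2,3,4], [0,2,3,8], [0,2,4,8], [0,3,4,8], [0,3,6,8], [1,2,3,8], [2,3,4,8]

so the chain groups are C_0 ≅ Z^9, C_1 ≅ Z^23, C_2 ≅ Z^21, C_3 ≅ Z^7.

∂_1: C_1 → C_0 is given by ∂[p,q] = [q] − [p].
The 9×23 boundary matrix has rank 8 and Smith normal form diag(1,1,1,1,1,1,1,1).

∂_2: C_2 → C_1 sends each 2-simplex [p,q,r] to [q,r] − [p,r] + [p,q]. For instance
  ∂[2,3,8] = [3,8] − [2,8] + [2,3],
  ∂[1,2,7] = [2,7] − [1,7] + [1,2].
As a 23×21 matrix over Z this has rank 15, with invariant factors (1,1,1,1,1,1,1,1,1,1,1,1,1,1,1).

∂_3: C_3 → C_2 sends each 3-simplex σ to the alternating sum Σ_i (−1)^i (σ with its i-th vertex removed). For instance
  ∂[0,2,3,4] = [2,3,4] − [0,3,4] + [0,2,4] − [0,2,3],
  ∂[0,3,4,8] = [3,4,8] − [0,4,8] + [0,3,8] − [0,3,4].
As a 21×7 matrix over Z this has rank 6, with invariant factors (1,1,1,1,1,1).

From H_k ≅ ker(∂_k) / im(∂_{k+1}) we obtain:

  H_0: rank C_0 − rank ∂_1 = 9 − 8 = 1, and the invariant factors of ∂_1 are all 1, so H_0 ≅ Z.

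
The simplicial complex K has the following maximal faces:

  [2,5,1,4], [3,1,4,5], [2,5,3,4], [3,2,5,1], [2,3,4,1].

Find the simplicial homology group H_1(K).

We work with the vertex ordering 1 < 2 < 3 < 4 < 5. The simplices of K, each written with vertices in increasing order, are:

  0-simplices (5): [1], [2], [3], [4], [5]
  1-simplices (10): [1,2], [1,3], [1,4], [1,5], [2,3], [2,4], [2,5], [3,4], [3,5], [4,5]
  2-simplices (10): [1,2,3], [1,2,4], [1,2,5], [1,3,4], [1,3,5], [1,4,5], [2,3,4], [2,3,5], [2,4,5], [3,4,5]
  3-simplices (5): [1,2,3,4], [1,2,3,5], [1,2,4,5], [1,3,4,5], [2,3,4,5]

so the chain groups are C_0 ≅ Z^5, C_1 ≅ Z^10, C_2 ≅ Z^10, C_3 ≅ Z^5.

∂_1: C_1 → C_0 maps an edge to its endpoints' difference, ∂[p,q] = q − p.
This gives a 5×10 integer matrix of rank 4; reducing to Smith normal form yields diagonal entries (1,1,1,1).

Boundary ∂_2: C_2 → C_1 acts by ∂[p,q,r] = [q,r] − [p,r] + [p,q]. For instance
  ∂[1,2,4] = [2,4] − [1,4] + [1,2],
  ∂[1,3,4] = [3,4] − [1,4] + [1,3].
This gives a 10×10 integer matrix of rank 6; reducing to Smith normal form yields diagonal entries (1,1,1,1,1,1).

The boundary map ∂_3: C_3 → C_2 sends each 3-simplex σ to the alternating sum Σ_i (−1)^i (σ with its i-th vertex removed). For instance
  ∂[1,3,4,5] = [3,4,5] − [1,4,5] + [1,3,5] − [1,3,4],
  ∂[1,2,3,5] = [2,3,5] − [1,3,5] + [1,2,5] − [1,2,3].
The resulting 10×5 matrix has rank 4, and its Smith normal form has invariant factors (1,1,1,1).

Computing H_k = (kernel of ∂_k) / (image of ∂_{k+1}):

  H_1: rank ker ∂_1 − rank ∂_2 = (10 − 4) − 6 = 0, and the invariant factors of ∂_2 are all 1, so H_1 = 0.

H_1 ≅ 0.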